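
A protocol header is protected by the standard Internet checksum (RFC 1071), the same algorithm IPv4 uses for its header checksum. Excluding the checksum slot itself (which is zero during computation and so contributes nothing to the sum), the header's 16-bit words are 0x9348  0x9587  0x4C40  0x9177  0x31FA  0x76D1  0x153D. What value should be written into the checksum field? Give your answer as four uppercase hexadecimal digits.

One's-complement addition (fold any carry out of bit 15 back into bit 0):
  0x9348 + 0x9587 = 0x128CF → wrap carry → 0x28D0
  0x28D0 + 0x4C40 = 0x07510
  0x7510 + 0x9177 = 0x10687 → wrap carry → 0x0688
  0x0688 + 0x31FA = 0x03882
  0x3882 + 0x76D1 = 0x0AF53
  0xAF53 + 0x153D = 0x0C490
One's-complement sum = 0xC490.
Checksum = ~0xC490 & 0xFFFF = 0x3B6F.

3B6F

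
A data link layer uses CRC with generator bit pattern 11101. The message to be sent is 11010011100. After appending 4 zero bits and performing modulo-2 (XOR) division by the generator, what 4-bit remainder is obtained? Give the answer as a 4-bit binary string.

1111

Append 4 zeros: 110100111000000. Divide by 11101 (XOR where the leading bit is 1):
  pos 0: 11010 XOR 11101 = 00111
  pos 2: 11101 XOR 11101 = 00000
  pos 7: 11000 XOR 11101 = 00101
  pos 9: 10100 XOR 11101 = 01001
  pos 10: 10010 XOR 11101 = 01111
Remainder (last 4 bits) = 1111. This is the CRC / FCS.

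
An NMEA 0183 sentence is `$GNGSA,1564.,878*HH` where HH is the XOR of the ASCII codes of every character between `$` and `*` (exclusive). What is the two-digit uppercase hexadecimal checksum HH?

XOR the ASCII codes of the payload characters:
  'G' = 0x47 → acc = 0x47
  'N' = 0x4E → acc = 0x09
  'G' = 0x47 → acc = 0x4E
  'S' = 0x53 → acc = 0x1D
  'A' = 0x41 → acc = 0x5C
  ',' = 0x2C → acc = 0x70
  '1' = 0x31 → acc = 0x41
  '5' = 0x35 → acc = 0x74
  '6' = 0x36 → acc = 0x42
  '4' = 0x34 → acc = 0x76
  '.' = 0x2E → acc = 0x58
  ',' = 0x2C → acc = 0x74
  '8' = 0x38 → acc = 0x4C
  '7' = 0x37 → acc = 0x7B
  '8' = 0x38 → acc = 0x43
Checksum = 0x43.

43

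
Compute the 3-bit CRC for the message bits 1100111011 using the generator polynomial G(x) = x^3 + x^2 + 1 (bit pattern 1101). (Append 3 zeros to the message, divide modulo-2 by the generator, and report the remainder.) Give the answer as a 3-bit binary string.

011

Append 3 zeros: 1100111011000. Divide by 1101 (XOR where the leading bit is 1):
  pos 0: 1100 XOR 1101 = 0001
  pos 3: 1111 XOR 1101 = 0010
  pos 5: 1001 XOR 1101 = 0100
  pos 6: 1001 XOR 1101 = 0100
  pos 7: 1000 XOR 1101 = 0101
  pos 8: 1010 XOR 1101 = 0111
  pos 9: 1110 XOR 1101 = 0011
Remainder (last 3 bits) = 011. This is the CRC / FCS.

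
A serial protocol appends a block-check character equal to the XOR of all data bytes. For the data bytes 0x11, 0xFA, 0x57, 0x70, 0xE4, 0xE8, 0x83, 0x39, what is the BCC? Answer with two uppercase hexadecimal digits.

7A

XOR the bytes together:
  start with 0x11
  0x11 ⊕ 0xFA = 0xEB
  0xEB ⊕ 0x57 = 0xBC
  0xBC ⊕ 0x70 = 0xCC
  0xCC ⊕ 0xE4 = 0x28
  0x28 ⊕ 0xE8 = 0xC0
  0xC0 ⊕ 0x83 = 0x43
  0x43 ⊕ 0x39 = 0x7A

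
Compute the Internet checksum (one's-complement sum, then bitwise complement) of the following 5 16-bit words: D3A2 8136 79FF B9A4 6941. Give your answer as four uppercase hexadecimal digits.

One's-complement addition (fold any carry out of bit 15 back into bit 0):
  0xD3A2 + 0x8136 = 0x154D8 → wrap carry → 0x54D9
  0x54D9 + 0x79FF = 0x0CED8
  0xCED8 + 0xB9A4 = 0x1887C → wrap carry → 0x887D
  0x887D + 0x6941 = 0x0F1BE
One's-complement sum = 0xF1BE.
Checksum = ~0xF1BE & 0xFFFF = 0x0E41.

0E41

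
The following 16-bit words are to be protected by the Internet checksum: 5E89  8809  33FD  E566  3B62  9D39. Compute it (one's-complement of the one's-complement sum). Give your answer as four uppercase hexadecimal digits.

One's-complement addition (fold any carry out of bit 15 back into bit 0):
  0x5E89 + 0x8809 = 0x0E692
  0xE692 + 0x33FD = 0x11A8F → wrap carry → 0x1A90
  0x1A90 + 0xE566 = 0x0FFF6
  0xFFF6 + 0x3B62 = 0x13B58 → wrap carry → 0x3B59
  0x3B59 + 0x9D39 = 0x0D892
One's-complement sum = 0xD892.
Checksum = ~0xD892 & 0xFFFF = 0x276D.

276D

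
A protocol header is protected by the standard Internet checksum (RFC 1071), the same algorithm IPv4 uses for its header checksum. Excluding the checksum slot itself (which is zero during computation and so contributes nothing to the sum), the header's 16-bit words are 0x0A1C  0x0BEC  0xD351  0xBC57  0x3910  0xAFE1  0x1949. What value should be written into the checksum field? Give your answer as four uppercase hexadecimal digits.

5813

One's-complement addition (fold any carry out of bit 15 back into bit 0):
  0x0A1C + 0x0BEC = 0x01608
  0x1608 + 0xD351 = 0x0E959
  0xE959 + 0xBC57 = 0x1A5B0 → wrap carry → 0xA5B1
  0xA5B1 + 0x3910 = 0x0DEC1
  0xDEC1 + 0xAFE1 = 0x18EA2 → wrap carry → 0x8EA3
  0x8EA3 + 0x1949 = 0x0A7EC
One's-complement sum = 0xA7EC.
Checksum = ~0xA7EC & 0xFFFF = 0x5813.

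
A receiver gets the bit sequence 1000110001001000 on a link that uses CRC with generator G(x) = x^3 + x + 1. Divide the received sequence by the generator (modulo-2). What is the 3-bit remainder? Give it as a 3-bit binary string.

001

Modulo-2 division of 1000110001001000 by 1011:
  pos 0: 1000 XOR 1011 = 0011
  pos 2: 1111 XOR 1011 = 0100
  pos 3: 1000 XOR 1011 = 0011
  pos 5: 1100 XOR 1011 = 0111
  pos 6: 1111 XOR 1011 = 0100
  pos 7: 1000 XOR 1011 = 0011
  pos 9: 1101 XOR 1011 = 0110
  pos 10: 1100 XOR 1011 = 0111
  pos 11: 1110 XOR 1011 = 0101
  pos 12: 1010 XOR 1011 = 0001
Remainder = 001 (nonzero — an error is detected).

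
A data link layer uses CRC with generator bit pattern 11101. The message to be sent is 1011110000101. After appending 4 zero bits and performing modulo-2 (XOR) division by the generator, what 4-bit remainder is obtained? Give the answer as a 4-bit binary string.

0010

Append 4 zeros: 10111100001010000. Divide by 11101 (XOR where the leading bit is 1):
  pos 0: 10111 XOR 11101 = 01010
  pos 1: 10101 XOR 11101 = 01000
  pos 2: 10000 XOR 11101 = 01101
  pos 3: 11010 XOR 11101 = 00111
  pos 5: 11100 XOR 11101 = 00001
  pos 9: 11010 XOR 11101 = 00111
  pos 11: 11100 XOR 11101 = 00001
Remainder (last 4 bits) = 0010. This is the CRC / FCS.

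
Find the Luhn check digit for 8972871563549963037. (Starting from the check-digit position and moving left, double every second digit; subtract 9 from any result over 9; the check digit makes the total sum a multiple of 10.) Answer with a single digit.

Partial digits right→left: 7 3 0 3 6 9 9 4 5 3 6 5 1 7 8 2 7 9 8
Double every second digit counting from the check-digit position (so the 1st, 3rd, 5th, ... of the partial from the right).
  doubled (with −9 where >9): 5 0 3 9 1 3 2 7 5 7 → sum 42
  kept as-is: 3 3 9 4 3 5 7 2 9 → sum 45
Total = 42 + 45 = 87.
Check digit = (10 − (87 mod 10)) mod 10 = 3.

3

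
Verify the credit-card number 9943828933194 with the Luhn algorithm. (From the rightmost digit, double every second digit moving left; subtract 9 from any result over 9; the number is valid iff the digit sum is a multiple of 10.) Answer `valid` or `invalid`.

From the right, keep odd positions and double even positions (subtract 9 from any doubled value over 9):
  doubled (positions 2,4,...): 9 6 9 4 6 9 → sum 43
  kept (positions 1,3,...): 4 1 3 8 8 4 9 → sum 37
Total = 80.
80 mod 10 = 0, so the number is valid.

valid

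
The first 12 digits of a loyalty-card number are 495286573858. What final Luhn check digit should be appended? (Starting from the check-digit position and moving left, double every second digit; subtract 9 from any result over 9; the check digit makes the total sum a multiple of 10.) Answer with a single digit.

Partial digits right→left: 8 5 8 3 7 5 6 8 2 5 9 4
Double every second digit counting from the check-digit position (so the 1st, 3rd, 5th, ... of the partial from the right).
  doubled (with −9 where >9): 7 7 5 3 4 9 → sum 35
  kept as-is: 5 3 5 8 5 4 → sum 30
Total = 35 + 30 = 65.
Check digit = (10 − (65 mod 10)) mod 10 = 5.

5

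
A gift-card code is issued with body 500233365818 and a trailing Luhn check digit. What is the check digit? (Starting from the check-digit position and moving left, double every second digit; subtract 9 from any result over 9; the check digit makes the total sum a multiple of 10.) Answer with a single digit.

6

Partial digits right→left: 8 1 8 5 6 3 3 3 2 0 0 5
Double every second digit counting from the check-digit position (so the 1st, 3rd, 5th, ... of the partial from the right).
  doubled (with −9 where >9): 7 7 3 6 4 0 → sum 27
  kept as-is: 1 5 3 3 0 5 → sum 17
Total = 27 + 17 = 44.
Check digit = (10 − (44 mod 10)) mod 10 = 6.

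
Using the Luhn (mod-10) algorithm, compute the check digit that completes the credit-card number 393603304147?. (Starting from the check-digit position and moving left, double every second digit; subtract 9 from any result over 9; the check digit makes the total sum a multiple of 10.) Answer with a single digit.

8

Partial digits right→left: 7 4 1 4 0 3 3 0 6 3 9 3
Double every second digit counting from the check-digit position (so the 1st, 3rd, 5th, ... of the partial from the right).
  doubled (with −9 where >9): 5 2 0 6 3 9 → sum 25
  kept as-is: 4 4 3 0 3 3 → sum 17
Total = 25 + 17 = 42.
Check digit = (10 − (42 mod 10)) mod 10 = 8.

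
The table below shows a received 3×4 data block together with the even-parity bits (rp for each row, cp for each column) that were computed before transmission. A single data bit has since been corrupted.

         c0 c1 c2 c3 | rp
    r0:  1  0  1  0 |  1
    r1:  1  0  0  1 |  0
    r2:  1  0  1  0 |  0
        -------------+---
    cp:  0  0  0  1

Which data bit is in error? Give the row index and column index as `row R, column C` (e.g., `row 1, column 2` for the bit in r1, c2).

Recompute each row's even parity and compare to rp:
  r0: data parity 0, sent rp 1 → mismatch
  r1: data parity 0, sent rp 0 → ok
  r2: data parity 0, sent rp 0 → ok
Recompute each column's even parity and compare to cp:
  c0: data parity 1, sent cp 0 → mismatch
  c1: data parity 0, sent cp 0 → ok
  c2: data parity 0, sent cp 0 → ok
  c3: data parity 1, sent cp 1 → ok
Exactly one row (r0) and one column (c0) fail → the flipped bit is at their intersection.

row 0, column 0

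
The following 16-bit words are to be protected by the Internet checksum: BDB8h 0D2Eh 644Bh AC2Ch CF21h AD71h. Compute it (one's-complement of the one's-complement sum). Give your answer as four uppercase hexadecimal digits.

One's-complement addition (fold any carry out of bit 15 back into bit 0):
  0xBDB8 + 0x0D2E = 0x0CAE6
  0xCAE6 + 0x644B = 0x12F31 → wrap carry → 0x2F32
  0x2F32 + 0xAC2C = 0x0DB5E
  0xDB5E + 0xCF21 = 0x1AA7F → wrap carry → 0xAA80
  0xAA80 + 0xAD71 = 0x157F1 → wrap carry → 0x57F2
One's-complement sum = 0x57F2.
Checksum = ~0x57F2 & 0xFFFF = 0xA80D.

A80D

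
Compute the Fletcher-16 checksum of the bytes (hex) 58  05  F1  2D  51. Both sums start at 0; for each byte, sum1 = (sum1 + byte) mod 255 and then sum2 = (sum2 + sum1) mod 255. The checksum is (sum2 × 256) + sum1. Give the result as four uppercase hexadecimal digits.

4FCD

Running sums (mod 255):
  after byte 0 (58): sum1=88, sum2=88
  after byte 1 (05): sum1=93, sum2=181
  after byte 2 (F1): sum1=79, sum2=5
  after byte 3 (2D): sum1=124, sum2=129
  after byte 4 (51): sum1=205, sum2=79
Checksum = sum2·256 + sum1 = 79·256 + 205 = 20429 = 0x4FCD.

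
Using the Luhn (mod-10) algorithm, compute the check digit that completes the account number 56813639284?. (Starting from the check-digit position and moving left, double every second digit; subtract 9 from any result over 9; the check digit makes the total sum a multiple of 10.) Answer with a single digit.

Partial digits right→left: 4 8 2 9 3 6 3 1 8 6 5
Double every second digit counting from the check-digit position (so the 1st, 3rd, 5th, ... of the partial from the right).
  doubled (with −9 where >9): 8 4 6 6 7 1 → sum 32
  kept as-is: 8 9 6 1 6 → sum 30
Total = 32 + 30 = 62.
Check digit = (10 − (62 mod 10)) mod 10 = 8.

8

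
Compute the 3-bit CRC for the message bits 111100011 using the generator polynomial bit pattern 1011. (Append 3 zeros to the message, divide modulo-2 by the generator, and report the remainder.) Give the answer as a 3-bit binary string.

110

Append 3 zeros: 111100011000. Divide by 1011 (XOR where the leading bit is 1):
  pos 0: 1111 XOR 1011 = 0100
  pos 1: 1000 XOR 1011 = 0011
  pos 3: 1100 XOR 1011 = 0111
  pos 4: 1111 XOR 1011 = 0100
  pos 5: 1001 XOR 1011 = 0010
  pos 7: 1000 XOR 1011 = 0011
Remainder (last 3 bits) = 110. This is the CRC / FCS.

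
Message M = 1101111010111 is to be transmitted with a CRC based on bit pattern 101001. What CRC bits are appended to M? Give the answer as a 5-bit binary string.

11000

Append 5 zeros: 110111101011100000. Divide by 101001 (XOR where the leading bit is 1):
  pos 0: 110111 XOR 101001 = 011110
  pos 1: 111101 XOR 101001 = 010100
  pos 2: 101000 XOR 101001 = 000001
  pos 7: 110111 XOR 101001 = 011110
  pos 8: 111100 XOR 101001 = 010101
  pos 9: 101010 XOR 101001 = 000011
Remainder (last 5 bits) = 11000. This is the CRC / FCS.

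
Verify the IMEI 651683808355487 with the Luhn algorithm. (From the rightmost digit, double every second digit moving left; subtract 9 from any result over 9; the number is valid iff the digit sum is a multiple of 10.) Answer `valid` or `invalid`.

invalid

From the right, keep odd positions and double even positions (subtract 9 from any doubled value over 9):
  doubled (positions 2,4,...): 7 1 6 0 6 3 1 → sum 24
  kept (positions 1,3,...): 7 4 5 8 8 8 1 6 → sum 47
Total = 71.
71 mod 10 = 1, so the number is invalid.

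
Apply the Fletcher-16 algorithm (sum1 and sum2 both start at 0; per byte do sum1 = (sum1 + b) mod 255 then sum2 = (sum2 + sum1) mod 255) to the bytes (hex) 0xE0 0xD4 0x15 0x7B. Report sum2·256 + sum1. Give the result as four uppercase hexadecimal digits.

Running sums (mod 255):
  after byte 0 (0xE0): sum1=224, sum2=224
  after byte 1 (0xD4): sum1=181, sum2=150
  after byte 2 (0x15): sum1=202, sum2=97
  after byte 3 (0x7B): sum1=70, sum2=167
Checksum = sum2·256 + sum1 = 167·256 + 70 = 42822 = 0xA746.

A746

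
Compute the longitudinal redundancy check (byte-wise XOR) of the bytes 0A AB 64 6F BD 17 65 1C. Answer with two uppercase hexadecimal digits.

XOR the bytes together:
  start with 0x0A
  0x0A ⊕ 0xAB = 0xA1
  0xA1 ⊕ 0x64 = 0xC5
  0xC5 ⊕ 0x6F = 0xAA
  0xAA ⊕ 0xBD = 0x17
  0x17 ⊕ 0x17 = 0x00
  0x00 ⊕ 0x65 = 0x65
  0x65 ⊕ 0x1C = 0x79

79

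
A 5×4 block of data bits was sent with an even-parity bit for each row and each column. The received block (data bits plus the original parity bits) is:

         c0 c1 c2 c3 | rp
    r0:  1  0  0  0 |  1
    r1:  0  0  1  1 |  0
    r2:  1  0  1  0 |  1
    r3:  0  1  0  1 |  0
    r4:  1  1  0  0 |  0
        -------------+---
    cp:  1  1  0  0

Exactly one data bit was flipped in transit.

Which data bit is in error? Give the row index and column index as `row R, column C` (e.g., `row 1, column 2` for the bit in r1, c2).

row 2, column 1

Recompute each row's even parity and compare to rp:
  r0: data parity 1, sent rp 1 → ok
  r1: data parity 0, sent rp 0 → ok
  r2: data parity 0, sent rp 1 → mismatch
  r3: data parity 0, sent rp 0 → ok
  r4: data parity 0, sent rp 0 → ok
Recompute each column's even parity and compare to cp:
  c0: data parity 1, sent cp 1 → ok
  c1: data parity 0, sent cp 1 → mismatch
  c2: data parity 0, sent cp 0 → ok
  c3: data parity 0, sent cp 0 → ok
Exactly one row (r2) and one column (c1) fail → the flipped bit is at their intersection.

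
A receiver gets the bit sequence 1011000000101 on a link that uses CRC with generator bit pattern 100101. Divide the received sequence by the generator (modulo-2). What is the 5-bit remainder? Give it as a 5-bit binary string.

00000

Modulo-2 division of 1011000000101 by 100101:
  pos 0: 101100 XOR 100101 = 001001
  pos 2: 100100 XOR 100101 = 000001
  pos 7: 100101 XOR 100101 = 000000
Remainder = 00000 (zero — the frame passes the CRC check).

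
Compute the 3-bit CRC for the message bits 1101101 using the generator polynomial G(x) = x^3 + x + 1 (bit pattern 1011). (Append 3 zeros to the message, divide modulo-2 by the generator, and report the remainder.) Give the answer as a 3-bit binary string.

Append 3 zeros: 1101101000. Divide by 1011 (XOR where the leading bit is 1):
  pos 0: 1101 XOR 1011 = 0110
  pos 1: 1101 XOR 1011 = 0110
  pos 2: 1100 XOR 1011 = 0111
  pos 3: 1111 XOR 1011 = 0100
  pos 4: 1000 XOR 1011 = 0011
  pos 6: 1100 XOR 1011 = 0111
Remainder (last 3 bits) = 111. This is the CRC / FCS.

111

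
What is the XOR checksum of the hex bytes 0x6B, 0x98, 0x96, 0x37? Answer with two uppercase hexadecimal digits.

52

XOR the bytes together:
  start with 0x6B
  0x6B ⊕ 0x98 = 0xF3
  0xF3 ⊕ 0x96 = 0x65
  0x65 ⊕ 0x37 = 0x52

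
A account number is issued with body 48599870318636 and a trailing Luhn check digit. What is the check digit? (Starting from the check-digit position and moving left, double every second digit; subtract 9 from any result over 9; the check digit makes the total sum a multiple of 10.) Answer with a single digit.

Partial digits right→left: 6 3 6 8 1 3 0 7 8 9 9 5 8 4
Double every second digit counting from the check-digit position (so the 1st, 3rd, 5th, ... of the partial from the right).
  doubled (with −9 where >9): 3 3 2 0 7 9 7 → sum 31
  kept as-is: 3 8 3 7 9 5 4 → sum 39
Total = 31 + 39 = 70.
Check digit = (10 − (70 mod 10)) mod 10 = 0.

0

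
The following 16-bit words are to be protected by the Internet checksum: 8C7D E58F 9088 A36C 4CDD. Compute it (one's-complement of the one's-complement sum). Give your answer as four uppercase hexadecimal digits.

0D20

One's-complement addition (fold any carry out of bit 15 back into bit 0):
  0x8C7D + 0xE58F = 0x1720C → wrap carry → 0x720D
  0x720D + 0x9088 = 0x10295 → wrap carry → 0x0296
  0x0296 + 0xA36C = 0x0A602
  0xA602 + 0x4CDD = 0x0F2DF
One's-complement sum = 0xF2DF.
Checksum = ~0xF2DF & 0xFFFF = 0x0D20.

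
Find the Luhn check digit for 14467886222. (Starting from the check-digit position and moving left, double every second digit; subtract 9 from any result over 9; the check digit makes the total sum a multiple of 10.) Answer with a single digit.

4

Partial digits right→left: 2 2 2 6 8 8 7 6 4 4 1
Double every second digit counting from the check-digit position (so the 1st, 3rd, 5th, ... of the partial from the right).
  doubled (with −9 where >9): 4 4 7 5 8 2 → sum 30
  kept as-is: 2 6 8 6 4 → sum 26
Total = 30 + 26 = 56.
Check digit = (10 − (56 mod 10)) mod 10 = 4.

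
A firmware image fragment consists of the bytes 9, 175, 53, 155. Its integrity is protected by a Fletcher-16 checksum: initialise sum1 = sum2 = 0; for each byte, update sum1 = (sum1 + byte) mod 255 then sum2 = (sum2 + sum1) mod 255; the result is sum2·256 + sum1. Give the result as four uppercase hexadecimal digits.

Running sums (mod 255):
  after byte 0 (9): sum1=9, sum2=9
  after byte 1 (175): sum1=184, sum2=193
  after byte 2 (53): sum1=237, sum2=175
  after byte 3 (155): sum1=137, sum2=57
Checksum = sum2·256 + sum1 = 57·256 + 137 = 14729 = 0x3989.

3989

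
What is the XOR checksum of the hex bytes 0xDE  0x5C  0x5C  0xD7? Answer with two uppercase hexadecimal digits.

09

XOR the bytes together:
  start with 0xDE
  0xDE ⊕ 0x5C = 0x82
  0x82 ⊕ 0x5C = 0xDE
  0xDE ⊕ 0xD7 = 0x09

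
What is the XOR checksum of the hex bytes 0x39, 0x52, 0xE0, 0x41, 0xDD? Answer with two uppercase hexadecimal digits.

17

XOR the bytes together:
  start with 0x39
  0x39 ⊕ 0x52 = 0x6B
  0x6B ⊕ 0xE0 = 0x8B
  0x8B ⊕ 0x41 = 0xCA
  0xCA ⊕ 0xDD = 0x17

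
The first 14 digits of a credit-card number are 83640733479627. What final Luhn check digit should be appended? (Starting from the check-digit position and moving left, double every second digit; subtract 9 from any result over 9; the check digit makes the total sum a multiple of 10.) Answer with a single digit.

Partial digits right→left: 7 2 6 9 7 4 3 3 7 0 4 6 3 8
Double every second digit counting from the check-digit position (so the 1st, 3rd, 5th, ... of the partial from the right).
  doubled (with −9 where >9): 5 3 5 6 5 8 6 → sum 38
  kept as-is: 2 9 4 3 0 6 8 → sum 32
Total = 38 + 32 = 70.
Check digit = (10 − (70 mod 10)) mod 10 = 0.

0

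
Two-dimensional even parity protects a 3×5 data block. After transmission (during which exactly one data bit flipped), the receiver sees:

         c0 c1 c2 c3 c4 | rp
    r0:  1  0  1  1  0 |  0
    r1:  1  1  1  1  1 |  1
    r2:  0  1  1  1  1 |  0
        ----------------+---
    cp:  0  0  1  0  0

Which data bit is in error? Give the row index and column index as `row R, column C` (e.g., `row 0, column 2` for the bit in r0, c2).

Recompute each row's even parity and compare to rp:
  r0: data parity 1, sent rp 0 → mismatch
  r1: data parity 1, sent rp 1 → ok
  r2: data parity 0, sent rp 0 → ok
Recompute each column's even parity and compare to cp:
  c0: data parity 0, sent cp 0 → ok
  c1: data parity 0, sent cp 0 → ok
  c2: data parity 1, sent cp 1 → ok
  c3: data parity 1, sent cp 0 → mismatch
  c4: data parity 0, sent cp 0 → ok
Exactly one row (r0) and one column (c3) fail → the flipped bit is at their intersection.

row 0, column 3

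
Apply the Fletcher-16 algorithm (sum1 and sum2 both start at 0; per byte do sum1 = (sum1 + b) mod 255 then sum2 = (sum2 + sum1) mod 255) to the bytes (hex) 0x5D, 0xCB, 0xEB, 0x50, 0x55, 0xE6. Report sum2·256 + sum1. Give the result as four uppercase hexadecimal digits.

5DA1

Running sums (mod 255):
  after byte 0 (0x5D): sum1=93, sum2=93
  after byte 1 (0xCB): sum1=41, sum2=134
  after byte 2 (0xEB): sum1=21, sum2=155
  after byte 3 (0x50): sum1=101, sum2=1
  after byte 4 (0x55): sum1=186, sum2=187
  after byte 5 (0xE6): sum1=161, sum2=93
Checksum = sum2·256 + sum1 = 93·256 + 161 = 23969 = 0x5DA1.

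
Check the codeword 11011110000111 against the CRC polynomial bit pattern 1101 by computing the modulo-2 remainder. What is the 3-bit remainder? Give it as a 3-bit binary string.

000

Modulo-2 division of 11011110000111 by 1101:
  pos 0: 1101 XOR 1101 = 0000
  pos 4: 1110 XOR 1101 = 0011
  pos 6: 1100 XOR 1101 = 0001
  pos 9: 1011 XOR 1101 = 0110
  pos 10: 1101 XOR 1101 = 0000
Remainder = 000 (zero — the frame passes the CRC check).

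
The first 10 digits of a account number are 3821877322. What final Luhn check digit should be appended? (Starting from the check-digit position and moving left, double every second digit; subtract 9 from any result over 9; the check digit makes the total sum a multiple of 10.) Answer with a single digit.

Partial digits right→left: 2 2 3 7 7 8 1 2 8 3
Double every second digit counting from the check-digit position (so the 1st, 3rd, 5th, ... of the partial from the right).
  doubled (with −9 where >9): 4 6 5 2 7 → sum 24
  kept as-is: 2 7 8 2 3 → sum 22
Total = 24 + 22 = 46.
Check digit = (10 − (46 mod 10)) mod 10 = 4.

4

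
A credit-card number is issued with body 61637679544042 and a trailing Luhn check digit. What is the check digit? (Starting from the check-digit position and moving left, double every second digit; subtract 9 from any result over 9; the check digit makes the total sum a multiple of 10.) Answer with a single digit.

9

Partial digits right→left: 2 4 0 4 4 5 9 7 6 7 3 6 1 6
Double every second digit counting from the check-digit position (so the 1st, 3rd, 5th, ... of the partial from the right).
  doubled (with −9 where >9): 4 0 8 9 3 6 2 → sum 32
  kept as-is: 4 4 5 7 7 6 6 → sum 39
Total = 32 + 39 = 71.
Check digit = (10 − (71 mod 10)) mod 10 = 9.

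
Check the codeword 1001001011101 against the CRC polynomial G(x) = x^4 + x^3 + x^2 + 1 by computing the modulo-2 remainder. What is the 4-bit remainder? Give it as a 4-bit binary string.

Modulo-2 division of 1001001011101 by 11101:
  pos 0: 10010 XOR 11101 = 01111
  pos 1: 11110 XOR 11101 = 00011
  pos 4: 11101 XOR 11101 = 00000
Remainder = 1101 (nonzero — an error is detected).

1101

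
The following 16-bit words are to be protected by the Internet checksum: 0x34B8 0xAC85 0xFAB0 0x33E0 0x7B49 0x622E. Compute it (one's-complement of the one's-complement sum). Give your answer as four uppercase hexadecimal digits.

One's-complement addition (fold any carry out of bit 15 back into bit 0):
  0x34B8 + 0xAC85 = 0x0E13D
  0xE13D + 0xFAB0 = 0x1DBED → wrap carry → 0xDBEE
  0xDBEE + 0x33E0 = 0x10FCE → wrap carry → 0x0FCF
  0x0FCF + 0x7B49 = 0x08B18
  0x8B18 + 0x622E = 0x0ED46
One's-complement sum = 0xED46.
Checksum = ~0xED46 & 0xFFFF = 0x12B9.

12B9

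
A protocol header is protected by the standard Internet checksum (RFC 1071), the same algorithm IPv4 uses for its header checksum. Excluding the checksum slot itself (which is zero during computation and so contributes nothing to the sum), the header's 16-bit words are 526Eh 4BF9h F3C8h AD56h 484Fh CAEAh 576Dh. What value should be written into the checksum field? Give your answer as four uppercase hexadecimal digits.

55D1

One's-complement addition (fold any carry out of bit 15 back into bit 0):
  0x526E + 0x4BF9 = 0x09E67
  0x9E67 + 0xF3C8 = 0x1922F → wrap carry → 0x9230
  0x9230 + 0xAD56 = 0x13F86 → wrap carry → 0x3F87
  0x3F87 + 0x484F = 0x087D6
  0x87D6 + 0xCAEA = 0x152C0 → wrap carry → 0x52C1
  0x52C1 + 0x576D = 0x0AA2E
One's-complement sum = 0xAA2E.
Checksum = ~0xAA2E & 0xFFFF = 0x55D1.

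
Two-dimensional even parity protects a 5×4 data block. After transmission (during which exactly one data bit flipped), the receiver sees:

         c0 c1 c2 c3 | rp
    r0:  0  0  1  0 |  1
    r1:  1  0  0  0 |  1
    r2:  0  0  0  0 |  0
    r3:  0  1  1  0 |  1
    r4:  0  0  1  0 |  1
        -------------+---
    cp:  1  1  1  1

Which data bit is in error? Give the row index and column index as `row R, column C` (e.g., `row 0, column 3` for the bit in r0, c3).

row 3, column 3

Recompute each row's even parity and compare to rp:
  r0: data parity 1, sent rp 1 → ok
  r1: data parity 1, sent rp 1 → ok
  r2: data parity 0, sent rp 0 → ok
  r3: data parity 0, sent rp 1 → mismatch
  r4: data parity 1, sent rp 1 → ok
Recompute each column's even parity and compare to cp:
  c0: data parity 1, sent cp 1 → ok
  c1: data parity 1, sent cp 1 → ok
  c2: data parity 1, sent cp 1 → ok
  c3: data parity 0, sent cp 1 → mismatch
Exactly one row (r3) and one column (c3) fail → the flipped bit is at their intersection.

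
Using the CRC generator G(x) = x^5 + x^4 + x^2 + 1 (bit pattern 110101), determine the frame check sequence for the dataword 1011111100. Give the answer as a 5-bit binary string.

Append 5 zeros: 101111110000000. Divide by 110101 (XOR where the leading bit is 1):
  pos 0: 101111 XOR 110101 = 011010
  pos 1: 110101 XOR 110101 = 000000
  pos 7: 100000 XOR 110101 = 010101
  pos 8: 101010 XOR 110101 = 011111
  pos 9: 111110 XOR 110101 = 001011
Remainder (last 5 bits) = 01011. This is the CRC / FCS.

01011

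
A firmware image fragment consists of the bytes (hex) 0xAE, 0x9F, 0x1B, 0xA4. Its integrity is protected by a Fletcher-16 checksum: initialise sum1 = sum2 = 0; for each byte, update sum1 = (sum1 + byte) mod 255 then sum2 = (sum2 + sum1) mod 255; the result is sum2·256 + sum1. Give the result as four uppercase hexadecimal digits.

740E

Running sums (mod 255):
  after byte 0 (0xAE): sum1=174, sum2=174
  after byte 1 (0x9F): sum1=78, sum2=252
  after byte 2 (0x1B): sum1=105, sum2=102
  after byte 3 (0xA4): sum1=14, sum2=116
Checksum = sum2·256 + sum1 = 116·256 + 14 = 29710 = 0x740E.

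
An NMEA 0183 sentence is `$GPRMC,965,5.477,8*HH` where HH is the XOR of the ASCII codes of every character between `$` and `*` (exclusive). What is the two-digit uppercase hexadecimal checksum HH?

4A

XOR the ASCII codes of the payload characters:
  'G' = 0x47 → acc = 0x47
  'P' = 0x50 → acc = 0x17
  'R' = 0x52 → acc = 0x45
  'M' = 0x4D → acc = 0x08
  'C' = 0x43 → acc = 0x4B
  ',' = 0x2C → acc = 0x67
  '9' = 0x39 → acc = 0x5E
  '6' = 0x36 → acc = 0x68
  '5' = 0x35 → acc = 0x5D
  ',' = 0x2C → acc = 0x71
  '5' = 0x35 → acc = 0x44
  '.' = 0x2E → acc = 0x6A
  '4' = 0x34 → acc = 0x5E
  '7' = 0x37 → acc = 0x69
  '7' = 0x37 → acc = 0x5E
  ',' = 0x2C → acc = 0x72
  '8' = 0x38 → acc = 0x4A
Checksum = 0x4A.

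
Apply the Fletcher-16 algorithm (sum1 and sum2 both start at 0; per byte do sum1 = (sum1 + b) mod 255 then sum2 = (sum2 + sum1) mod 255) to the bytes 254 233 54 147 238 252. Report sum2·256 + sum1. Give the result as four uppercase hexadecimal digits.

Running sums (mod 255):
  after byte 0 (254): sum1=254, sum2=254
  after byte 1 (233): sum1=232, sum2=231
  after byte 2 (54): sum1=31, sum2=7
  after byte 3 (147): sum1=178, sum2=185
  after byte 4 (238): sum1=161, sum2=91
  after byte 5 (252): sum1=158, sum2=249
Checksum = sum2·256 + sum1 = 249·256 + 158 = 63902 = 0xF99E.

F99E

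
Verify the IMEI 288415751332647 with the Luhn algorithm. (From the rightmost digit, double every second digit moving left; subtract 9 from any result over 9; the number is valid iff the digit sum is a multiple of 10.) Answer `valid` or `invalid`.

valid

From the right, keep odd positions and double even positions (subtract 9 from any doubled value over 9):
  doubled (positions 2,4,...): 8 4 6 1 1 8 7 → sum 35
  kept (positions 1,3,...): 7 6 3 1 7 1 8 2 → sum 35
Total = 70.
70 mod 10 = 0, so the number is valid.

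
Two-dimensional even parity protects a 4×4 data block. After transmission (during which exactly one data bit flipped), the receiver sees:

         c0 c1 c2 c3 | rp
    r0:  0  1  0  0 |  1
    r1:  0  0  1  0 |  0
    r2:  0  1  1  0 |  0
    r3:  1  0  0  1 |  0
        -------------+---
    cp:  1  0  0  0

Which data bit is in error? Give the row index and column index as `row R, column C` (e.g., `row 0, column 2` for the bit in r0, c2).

row 1, column 3

Recompute each row's even parity and compare to rp:
  r0: data parity 1, sent rp 1 → ok
  r1: data parity 1, sent rp 0 → mismatch
  r2: data parity 0, sent rp 0 → ok
  r3: data parity 0, sent rp 0 → ok
Recompute each column's even parity and compare to cp:
  c0: data parity 1, sent cp 1 → ok
  c1: data parity 0, sent cp 0 → ok
  c2: data parity 0, sent cp 0 → ok
  c3: data parity 1, sent cp 0 → mismatch
Exactly one row (r1) and one column (c3) fail → the flipped bit is at their intersection.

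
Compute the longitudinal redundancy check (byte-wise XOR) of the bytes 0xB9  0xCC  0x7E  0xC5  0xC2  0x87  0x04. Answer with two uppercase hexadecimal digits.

XOR the bytes together:
  start with 0xB9
  0xB9 ⊕ 0xCC = 0x75
  0x75 ⊕ 0x7E = 0x0B
  0x0B ⊕ 0xC5 = 0xCE
  0xCE ⊕ 0xC2 = 0x0C
  0x0C ⊕ 0x87 = 0x8B
  0x8B ⊕ 0x04 = 0x8F

8F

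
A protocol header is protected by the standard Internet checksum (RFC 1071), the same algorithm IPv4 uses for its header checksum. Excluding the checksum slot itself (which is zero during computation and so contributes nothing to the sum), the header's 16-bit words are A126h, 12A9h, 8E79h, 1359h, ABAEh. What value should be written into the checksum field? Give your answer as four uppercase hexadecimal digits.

One's-complement addition (fold any carry out of bit 15 back into bit 0):
  0xA126 + 0x12A9 = 0x0B3CF
  0xB3CF + 0x8E79 = 0x14248 → wrap carry → 0x4249
  0x4249 + 0x1359 = 0x055A2
  0x55A2 + 0xABAE = 0x10150 → wrap carry → 0x0151
One's-complement sum = 0x0151.
Checksum = ~0x0151 & 0xFFFF = 0xFEAE.

FEAE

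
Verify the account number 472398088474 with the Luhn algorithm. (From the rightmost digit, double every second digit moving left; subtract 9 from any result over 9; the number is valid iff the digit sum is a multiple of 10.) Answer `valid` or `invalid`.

invalid

From the right, keep odd positions and double even positions (subtract 9 from any doubled value over 9):
  doubled (positions 2,4,...): 5 7 0 9 4 8 → sum 33
  kept (positions 1,3,...): 4 4 8 8 3 7 → sum 34
Total = 67.
67 mod 10 = 7, so the number is invalid.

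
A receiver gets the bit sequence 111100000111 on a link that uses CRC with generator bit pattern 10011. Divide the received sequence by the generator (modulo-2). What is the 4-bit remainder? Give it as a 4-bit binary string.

Modulo-2 division of 111100000111 by 10011:
  pos 0: 11110 XOR 10011 = 01101
  pos 1: 11010 XOR 10011 = 01001
  pos 2: 10010 XOR 10011 = 00001
  pos 6: 10011 XOR 10011 = 00000
Remainder = 0001 (nonzero — an error is detected).

0001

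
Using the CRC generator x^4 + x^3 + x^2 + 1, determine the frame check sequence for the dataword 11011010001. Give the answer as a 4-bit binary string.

0101

Append 4 zeros: 110110100010000. Divide by 11101 (XOR where the leading bit is 1):
  pos 0: 11011 XOR 11101 = 00110
  pos 2: 11001 XOR 11101 = 00100
  pos 4: 10000 XOR 11101 = 01101
  pos 5: 11010 XOR 11101 = 00111
  pos 7: 11110 XOR 11101 = 00011
  pos 10: 11000 XOR 11101 = 00101
Remainder (last 4 bits) = 0101. This is the CRC / FCS.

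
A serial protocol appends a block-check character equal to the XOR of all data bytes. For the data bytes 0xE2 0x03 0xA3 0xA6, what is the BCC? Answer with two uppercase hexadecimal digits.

XOR the bytes together:
  start with 0xE2
  0xE2 ⊕ 0x03 = 0xE1
  0xE1 ⊕ 0xA3 = 0x42
  0x42 ⊕ 0xA6 = 0xE4

E4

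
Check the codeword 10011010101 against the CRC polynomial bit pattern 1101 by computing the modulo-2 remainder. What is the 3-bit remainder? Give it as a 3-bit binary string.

Modulo-2 division of 10011010101 by 1101:
  pos 0: 1001 XOR 1101 = 0100
  pos 1: 1001 XOR 1101 = 0100
  pos 2: 1000 XOR 1101 = 0101
  pos 3: 1011 XOR 1101 = 0110
  pos 4: 1100 XOR 1101 = 0001
  pos 7: 1101 XOR 1101 = 0000
Remainder = 000 (zero — the frame passes the CRC check).

000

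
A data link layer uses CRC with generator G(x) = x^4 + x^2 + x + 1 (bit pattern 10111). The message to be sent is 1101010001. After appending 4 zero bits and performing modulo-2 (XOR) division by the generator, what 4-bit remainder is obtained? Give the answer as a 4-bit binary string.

Append 4 zeros: 11010100010000. Divide by 10111 (XOR where the leading bit is 1):
  pos 0: 11010 XOR 10111 = 01101
  pos 1: 11011 XOR 10111 = 01100
  pos 2: 11000 XOR 10111 = 01111
  pos 3: 11110 XOR 10111 = 01001
  pos 4: 10010 XOR 10111 = 00101
  pos 6: 10110 XOR 10111 = 00001
Remainder (last 4 bits) = 1000. This is the CRC / FCS.

1000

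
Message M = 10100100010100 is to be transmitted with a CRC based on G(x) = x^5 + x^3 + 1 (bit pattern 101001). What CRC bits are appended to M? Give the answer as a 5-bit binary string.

Append 5 zeros: 1010010001010000000. Divide by 101001 (XOR where the leading bit is 1):
  pos 0: 101001 XOR 101001 = 000000
  pos 9: 101000 XOR 101001 = 000001
Remainder (last 5 bits) = 10000. This is the CRC / FCS.

10000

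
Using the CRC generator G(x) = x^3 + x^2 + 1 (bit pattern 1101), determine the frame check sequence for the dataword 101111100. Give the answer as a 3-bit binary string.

Append 3 zeros: 101111100000. Divide by 1101 (XOR where the leading bit is 1):
  pos 0: 1011 XOR 1101 = 0110
  pos 1: 1101 XOR 1101 = 0000
  pos 5: 1100 XOR 1101 = 0001
  pos 8: 1000 XOR 1101 = 0101
Remainder (last 3 bits) = 101. This is the CRC / FCS.

101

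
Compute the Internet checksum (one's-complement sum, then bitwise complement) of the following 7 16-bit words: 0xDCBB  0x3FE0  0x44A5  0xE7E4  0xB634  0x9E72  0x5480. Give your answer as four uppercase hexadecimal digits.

0DB2

One's-complement addition (fold any carry out of bit 15 back into bit 0):
  0xDCBB + 0x3FE0 = 0x11C9B → wrap carry → 0x1C9C
  0x1C9C + 0x44A5 = 0x06141
  0x6141 + 0xE7E4 = 0x14925 → wrap carry → 0x4926
  0x4926 + 0xB634 = 0x0FF5A
  0xFF5A + 0x9E72 = 0x19DCC → wrap carry → 0x9DCD
  0x9DCD + 0x5480 = 0x0F24D
One's-complement sum = 0xF24D.
Checksum = ~0xF24D & 0xFFFF = 0x0DB2.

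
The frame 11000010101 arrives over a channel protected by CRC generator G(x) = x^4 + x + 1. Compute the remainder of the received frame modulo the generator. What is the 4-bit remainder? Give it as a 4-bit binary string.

1011

Modulo-2 division of 11000010101 by 10011:
  pos 0: 11000 XOR 10011 = 01011
  pos 1: 10110 XOR 10011 = 00101
  pos 3: 10110 XOR 10011 = 00101
  pos 5: 10110 XOR 10011 = 00101
Remainder = 1011 (nonzero — an error is detected).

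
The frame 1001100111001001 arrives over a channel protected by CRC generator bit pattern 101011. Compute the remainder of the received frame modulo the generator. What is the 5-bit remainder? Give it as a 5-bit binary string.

00000

Modulo-2 division of 1001100111001001 by 101011:
  pos 0: 100110 XOR 101011 = 001101
  pos 2: 110101 XOR 101011 = 011110
  pos 3: 111101 XOR 101011 = 010110
  pos 4: 101101 XOR 101011 = 000110
  pos 7: 110001 XOR 101011 = 011010
  pos 8: 110100 XOR 101011 = 011111
  pos 9: 111110 XOR 101011 = 010101
  pos 10: 101011 XOR 101011 = 000000
Remainder = 00000 (zero — the frame passes the CRC check).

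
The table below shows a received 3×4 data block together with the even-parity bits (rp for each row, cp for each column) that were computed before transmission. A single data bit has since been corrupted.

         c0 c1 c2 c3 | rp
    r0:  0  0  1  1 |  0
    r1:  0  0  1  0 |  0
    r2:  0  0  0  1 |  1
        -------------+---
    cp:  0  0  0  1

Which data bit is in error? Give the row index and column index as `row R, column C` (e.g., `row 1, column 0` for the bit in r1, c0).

Recompute each row's even parity and compare to rp:
  r0: data parity 0, sent rp 0 → ok
  r1: data parity 1, sent rp 0 → mismatch
  r2: data parity 1, sent rp 1 → ok
Recompute each column's even parity and compare to cp:
  c0: data parity 0, sent cp 0 → ok
  c1: data parity 0, sent cp 0 → ok
  c2: data parity 0, sent cp 0 → ok
  c3: data parity 0, sent cp 1 → mismatch
Exactly one row (r1) and one column (c3) fail → the flipped bit is at their intersection.

row 1, column 3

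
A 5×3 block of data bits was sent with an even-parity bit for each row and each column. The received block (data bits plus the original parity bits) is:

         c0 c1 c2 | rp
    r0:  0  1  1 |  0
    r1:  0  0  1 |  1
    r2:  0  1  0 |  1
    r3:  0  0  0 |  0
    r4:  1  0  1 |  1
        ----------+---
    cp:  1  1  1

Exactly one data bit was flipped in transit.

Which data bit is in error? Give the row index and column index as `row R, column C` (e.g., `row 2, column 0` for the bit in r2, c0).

row 4, column 1

Recompute each row's even parity and compare to rp:
  r0: data parity 0, sent rp 0 → ok
  r1: data parity 1, sent rp 1 → ok
  r2: data parity 1, sent rp 1 → ok
  r3: data parity 0, sent rp 0 → ok
  r4: data parity 0, sent rp 1 → mismatch
Recompute each column's even parity and compare to cp:
  c0: data parity 1, sent cp 1 → ok
  c1: data parity 0, sent cp 1 → mismatch
  c2: data parity 1, sent cp 1 → ok
Exactly one row (r4) and one column (c1) fail → the flipped bit is at their intersection.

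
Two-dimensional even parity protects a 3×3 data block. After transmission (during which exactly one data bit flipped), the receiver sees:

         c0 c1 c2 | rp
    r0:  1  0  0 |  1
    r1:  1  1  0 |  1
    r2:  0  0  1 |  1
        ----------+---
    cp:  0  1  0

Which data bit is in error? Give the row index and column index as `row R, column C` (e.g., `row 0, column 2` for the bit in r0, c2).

row 1, column 2

Recompute each row's even parity and compare to rp:
  r0: data parity 1, sent rp 1 → ok
  r1: data parity 0, sent rp 1 → mismatch
  r2: data parity 1, sent rp 1 → ok
Recompute each column's even parity and compare to cp:
  c0: data parity 0, sent cp 0 → ok
  c1: data parity 1, sent cp 1 → ok
  c2: data parity 1, sent cp 0 → mismatch
Exactly one row (r1) and one column (c2) fail → the flipped bit is at their intersection.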